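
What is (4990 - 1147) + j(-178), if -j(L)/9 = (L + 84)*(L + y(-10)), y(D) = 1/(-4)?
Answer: -293913/2 ≈ -1.4696e+5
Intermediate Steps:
y(D) = -1/4
j(L) = -9*(84 + L)*(-1/4 + L) (j(L) = -9*(L + 84)*(L - 1/4) = -9*(84 + L)*(-1/4 + L))
(4990 - 1147) + j(-178) = (4990 - 1147) + (189 - 9*(-178)**2 - 3015/4*(-178)) = 3843 + (189 - 9*31684 + 268335/2) = 3843 + (189 - 285156 + 268335/2) = 3843 - 301599/2 = -293913/2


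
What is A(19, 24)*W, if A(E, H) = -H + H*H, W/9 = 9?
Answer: 44712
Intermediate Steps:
W = 81 (W = 9*9 = 81)
A(E, H) = H² - H (A(E, H) = -H + H² = H² - H)
A(19, 24)*W = (24*(-1 + 24))*81 = (24*23)*81 = 552*81 = 44712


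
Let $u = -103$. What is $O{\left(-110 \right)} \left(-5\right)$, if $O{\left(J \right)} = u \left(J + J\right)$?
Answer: $-113300$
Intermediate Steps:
$O{\left(J \right)} = - 206 J$ ($O{\left(J \right)} = - 103 \left(J + J\right) = - 103 \cdot 2 J = - 206 J$)
$O{\left(-110 \right)} \left(-5\right) = \left(-206\right) \left(-110\right) \left(-5\right) = 22660 \left(-5\right) = -113300$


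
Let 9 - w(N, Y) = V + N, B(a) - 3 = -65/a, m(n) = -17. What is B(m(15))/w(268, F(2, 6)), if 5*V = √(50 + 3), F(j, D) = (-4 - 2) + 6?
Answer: -187775/7127131 + 145*√53/7127131 ≈ -0.026198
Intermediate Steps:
F(j, D) = 0 (F(j, D) = -6 + 6 = 0)
V = √53/5 (V = √(50 + 3)/5 = √53/5 ≈ 1.4560)
B(a) = 3 - 65/a
w(N, Y) = 9 - N - √53/5 (w(N, Y) = 9 - (√53/5 + N) = 9 - (N + √53/5) = 9 + (-N - √53/5) = 9 - N - √53/5)
B(m(15))/w(268, F(2, 6)) = (3 - 65/(-17))/(9 - 1*268 - √53/5) = (3 - 65*(-1/17))/(9 - 268 - √53/5) = (3 + 65/17)/(-259 - √53/5) = 116/(17*(-259 - √53/5))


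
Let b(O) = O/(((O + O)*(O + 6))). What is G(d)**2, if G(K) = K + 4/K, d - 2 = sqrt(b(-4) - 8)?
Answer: (16*sqrt(31) + 1983*I)/(4*(8*sqrt(31) + 15*I)) ≈ 3.8154 + 9.845*I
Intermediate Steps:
b(O) = 1/(2*(6 + O)) (b(O) = O/(((2*O)*(6 + O))) = O/((2*O*(6 + O))) = O*(1/(2*O*(6 + O))) = 1/(2*(6 + O)))
d = 2 + I*sqrt(31)/2 (d = 2 + sqrt(1/(2*(6 - 4)) - 8) = 2 + sqrt((1/2)/2 - 8) = 2 + sqrt((1/2)*(1/2) - 8) = 2 + sqrt(1/4 - 8) = 2 + sqrt(-31/4) = 2 + I*sqrt(31)/2 ≈ 2.0 + 2.7839*I)
G(d)**2 = ((2 + I*sqrt(31)/2) + 4/(2 + I*sqrt(31)/2))**2 = (2 + 4/(2 + I*sqrt(31)/2) + I*sqrt(31)/2)**2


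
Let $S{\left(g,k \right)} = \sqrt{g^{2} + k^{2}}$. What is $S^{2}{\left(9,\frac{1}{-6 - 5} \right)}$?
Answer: $\frac{9802}{121} \approx 81.008$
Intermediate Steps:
$S^{2}{\left(9,\frac{1}{-6 - 5} \right)} = \left(\sqrt{9^{2} + \left(\frac{1}{-6 - 5}\right)^{2}}\right)^{2} = \left(\sqrt{81 + \left(\frac{1}{-11}\right)^{2}}\right)^{2} = \left(\sqrt{81 + \left(- \frac{1}{11}\right)^{2}}\right)^{2} = \left(\sqrt{81 + \frac{1}{121}}\right)^{2} = \left(\sqrt{\frac{9802}{121}}\right)^{2} = \left(\frac{13 \sqrt{58}}{11}\right)^{2} = \frac{9802}{121}$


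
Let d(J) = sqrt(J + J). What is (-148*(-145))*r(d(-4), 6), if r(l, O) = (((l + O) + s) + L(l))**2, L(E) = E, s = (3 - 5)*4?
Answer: -600880 - 343360*I*sqrt(2) ≈ -6.0088e+5 - 4.8558e+5*I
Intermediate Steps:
s = -8 (s = -2*4 = -8)
d(J) = sqrt(2)*sqrt(J) (d(J) = sqrt(2*J) = sqrt(2)*sqrt(J))
r(l, O) = (-8 + O + 2*l)**2 (r(l, O) = (((l + O) - 8) + l)**2 = (((O + l) - 8) + l)**2 = ((-8 + O + l) + l)**2 = (-8 + O + 2*l)**2)
(-148*(-145))*r(d(-4), 6) = (-148*(-145))*(-8 + 6 + 2*(sqrt(2)*sqrt(-4)))**2 = 21460*(-8 + 6 + 2*(sqrt(2)*(2*I)))**2 = 21460*(-8 + 6 + 2*(2*I*sqrt(2)))**2 = 21460*(-8 + 6 + 4*I*sqrt(2))**2 = 21460*(-2 + 4*I*sqrt(2))**2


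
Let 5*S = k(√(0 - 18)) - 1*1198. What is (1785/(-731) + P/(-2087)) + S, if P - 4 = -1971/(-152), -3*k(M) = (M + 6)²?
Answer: -16590418013/68203160 - 12*I*√2/5 ≈ -243.25 - 3.3941*I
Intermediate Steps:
k(M) = -(6 + M)²/3 (k(M) = -(M + 6)²/3 = -(6 + M)²/3)
P = 2579/152 (P = 4 - 1971/(-152) = 4 - 1971*(-1/152) = 4 + 1971/152 = 2579/152 ≈ 16.967)
S = -1198/5 - (6 + 3*I*√2)²/15 (S = (-(6 + √(0 - 18))²/3 - 1*1198)/5 = (-(6 + √(-18))²/3 - 1198)/5 = (-(6 + 3*I*√2)²/3 - 1198)/5 = (-1198 - (6 + 3*I*√2)²/3)/5 = -1198/5 - (6 + 3*I*√2)²/15 ≈ -240.8 - 3.3941*I)
(1785/(-731) + P/(-2087)) + S = (1785/(-731) + (2579/152)/(-2087)) + (-1204/5 - 12*I*√2/5) = (1785*(-1/731) + (2579/152)*(-1/2087)) + (-1204/5 - 12*I*√2/5) = (-105/43 - 2579/317224) + (-1204/5 - 12*I*√2/5) = -33419417/13640632 + (-1204/5 - 12*I*√2/5) = -16590418013/68203160 - 12*I*√2/5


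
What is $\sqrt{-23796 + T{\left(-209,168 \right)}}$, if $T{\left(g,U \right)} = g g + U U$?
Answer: $\sqrt{48109} \approx 219.34$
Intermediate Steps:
$T{\left(g,U \right)} = U^{2} + g^{2}$ ($T{\left(g,U \right)} = g^{2} + U^{2} = U^{2} + g^{2}$)
$\sqrt{-23796 + T{\left(-209,168 \right)}} = \sqrt{-23796 + \left(168^{2} + \left(-209\right)^{2}\right)} = \sqrt{-23796 + \left(28224 + 43681\right)} = \sqrt{-23796 + 71905} = \sqrt{48109}$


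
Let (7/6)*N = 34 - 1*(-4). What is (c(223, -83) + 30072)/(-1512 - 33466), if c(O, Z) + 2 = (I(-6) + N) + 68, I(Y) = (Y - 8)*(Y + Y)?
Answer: -106185/122423 ≈ -0.86736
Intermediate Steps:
I(Y) = 2*Y*(-8 + Y) (I(Y) = (-8 + Y)*(2*Y) = 2*Y*(-8 + Y))
N = 228/7 (N = 6*(34 - 1*(-4))/7 = 6*(34 + 4)/7 = (6/7)*38 = 228/7 ≈ 32.571)
c(O, Z) = 1866/7 (c(O, Z) = -2 + ((2*(-6)*(-8 - 6) + 228/7) + 68) = -2 + ((2*(-6)*(-14) + 228/7) + 68) = -2 + ((168 + 228/7) + 68) = -2 + (1404/7 + 68) = -2 + 1880/7 = 1866/7)
(c(223, -83) + 30072)/(-1512 - 33466) = (1866/7 + 30072)/(-1512 - 33466) = (212370/7)/(-34978) = (212370/7)*(-1/34978) = -106185/122423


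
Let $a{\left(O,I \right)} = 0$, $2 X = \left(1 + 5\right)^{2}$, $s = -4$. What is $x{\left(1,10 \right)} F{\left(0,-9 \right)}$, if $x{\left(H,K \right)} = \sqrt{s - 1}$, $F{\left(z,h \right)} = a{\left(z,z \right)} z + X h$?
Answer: $- 162 i \sqrt{5} \approx - 362.24 i$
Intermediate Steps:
$X = 18$ ($X = \frac{\left(1 + 5\right)^{2}}{2} = \frac{6^{2}}{2} = \frac{1}{2} \cdot 36 = 18$)
$F{\left(z,h \right)} = 18 h$ ($F{\left(z,h \right)} = 0 z + 18 h = 0 + 18 h = 18 h$)
$x{\left(H,K \right)} = i \sqrt{5}$ ($x{\left(H,K \right)} = \sqrt{-4 - 1} = \sqrt{-5} = i \sqrt{5}$)
$x{\left(1,10 \right)} F{\left(0,-9 \right)} = i \sqrt{5} \cdot 18 \left(-9\right) = i \sqrt{5} \left(-162\right) = - 162 i \sqrt{5}$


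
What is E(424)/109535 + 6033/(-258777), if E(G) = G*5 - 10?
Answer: -7653679/1889675913 ≈ -0.0040503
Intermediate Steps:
E(G) = -10 + 5*G (E(G) = 5*G - 10 = -10 + 5*G)
E(424)/109535 + 6033/(-258777) = (-10 + 5*424)/109535 + 6033/(-258777) = (-10 + 2120)*(1/109535) + 6033*(-1/258777) = 2110*(1/109535) - 2011/86259 = 422/21907 - 2011/86259 = -7653679/1889675913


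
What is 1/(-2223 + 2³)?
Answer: -1/2215 ≈ -0.00045147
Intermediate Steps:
1/(-2223 + 2³) = 1/(-2223 + 8) = 1/(-2215) = -1/2215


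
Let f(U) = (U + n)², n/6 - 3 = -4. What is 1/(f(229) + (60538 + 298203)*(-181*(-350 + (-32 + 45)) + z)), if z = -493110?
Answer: -1/155016600004 ≈ -6.4509e-12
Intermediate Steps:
n = -6 (n = 18 + 6*(-4) = 18 - 24 = -6)
f(U) = (-6 + U)² (f(U) = (U - 6)² = (-6 + U)²)
1/(f(229) + (60538 + 298203)*(-181*(-350 + (-32 + 45)) + z)) = 1/((-6 + 229)² + (60538 + 298203)*(-181*(-350 + (-32 + 45)) - 493110)) = 1/(223² + 358741*(-181*(-350 + 13) - 493110)) = 1/(49729 + 358741*(-181*(-337) - 493110)) = 1/(49729 + 358741*(60997 - 493110)) = 1/(49729 + 358741*(-432113)) = 1/(49729 - 155016649733) = 1/(-155016600004) = -1/155016600004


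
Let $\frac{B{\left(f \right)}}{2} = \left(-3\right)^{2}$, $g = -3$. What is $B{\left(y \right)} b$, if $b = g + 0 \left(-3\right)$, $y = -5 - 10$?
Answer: $-54$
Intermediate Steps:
$y = -15$ ($y = -5 - 10 = -15$)
$B{\left(f \right)} = 18$ ($B{\left(f \right)} = 2 \left(-3\right)^{2} = 2 \cdot 9 = 18$)
$b = -3$ ($b = -3 + 0 \left(-3\right) = -3 + 0 = -3$)
$B{\left(y \right)} b = 18 \left(-3\right) = -54$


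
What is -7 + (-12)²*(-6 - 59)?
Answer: -9367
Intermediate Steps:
-7 + (-12)²*(-6 - 59) = -7 + 144*(-65) = -7 - 9360 = -9367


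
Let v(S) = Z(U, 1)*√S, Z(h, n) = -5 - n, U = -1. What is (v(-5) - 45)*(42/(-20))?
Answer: 189/2 + 63*I*√5/5 ≈ 94.5 + 28.174*I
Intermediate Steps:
v(S) = -6*√S (v(S) = (-5 - 1*1)*√S = (-5 - 1)*√S = -6*√S)
(v(-5) - 45)*(42/(-20)) = (-6*I*√5 - 45)*(42/(-20)) = (-6*I*√5 - 45)*(42*(-1/20)) = (-6*I*√5 - 45)*(-21/10) = (-45 - 6*I*√5)*(-21/10) = 189/2 + 63*I*√5/5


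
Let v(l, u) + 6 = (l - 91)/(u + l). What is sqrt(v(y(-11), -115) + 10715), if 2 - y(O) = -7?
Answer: sqrt(30083754)/53 ≈ 103.49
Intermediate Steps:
y(O) = 9 (y(O) = 2 - 1*(-7) = 2 + 7 = 9)
v(l, u) = -6 + (-91 + l)/(l + u) (v(l, u) = -6 + (l - 91)/(u + l) = -6 + (-91 + l)/(l + u))
sqrt(v(y(-11), -115) + 10715) = sqrt((-91 - 6*(-115) - 5*9)/(9 - 115) + 10715) = sqrt((-91 + 690 - 45)/(-106) + 10715) = sqrt(-1/106*554 + 10715) = sqrt(-277/53 + 10715) = sqrt(567618/53) = sqrt(30083754)/53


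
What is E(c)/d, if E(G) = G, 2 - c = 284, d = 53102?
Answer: -141/26551 ≈ -0.0053105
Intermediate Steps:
c = -282 (c = 2 - 1*284 = 2 - 284 = -282)
E(c)/d = -282/53102 = -282*1/53102 = -141/26551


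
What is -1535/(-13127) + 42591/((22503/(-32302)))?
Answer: -6019919027703/98465627 ≈ -61137.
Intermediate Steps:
-1535/(-13127) + 42591/((22503/(-32302))) = -1535*(-1/13127) + 42591/((22503*(-1/32302))) = 1535/13127 + 42591/(-22503/32302) = 1535/13127 + 42591*(-32302/22503) = 1535/13127 - 458591494/7501 = -6019919027703/98465627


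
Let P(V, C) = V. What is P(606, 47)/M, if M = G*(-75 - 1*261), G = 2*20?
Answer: -101/2240 ≈ -0.045089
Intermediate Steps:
G = 40
M = -13440 (M = 40*(-75 - 1*261) = 40*(-75 - 261) = 40*(-336) = -13440)
P(606, 47)/M = 606/(-13440) = 606*(-1/13440) = -101/2240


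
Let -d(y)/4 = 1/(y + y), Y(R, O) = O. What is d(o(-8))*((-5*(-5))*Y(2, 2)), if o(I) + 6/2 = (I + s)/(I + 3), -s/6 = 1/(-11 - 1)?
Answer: 200/3 ≈ 66.667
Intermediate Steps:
s = ½ (s = -6/(-11 - 1) = -6/(-12) = -6*(-1/12) = ½ ≈ 0.50000)
o(I) = -3 + (½ + I)/(3 + I) (o(I) = -3 + (I + ½)/(I + 3) = -3 + (½ + I)/(3 + I))
d(y) = -2/y (d(y) = -4/(y + y) = -4*1/(2*y) = -2/y)
d(o(-8))*((-5*(-5))*Y(2, 2)) = (-2*2*(3 - 8)/(-17 - 4*(-8)))*(-5*(-5)*2) = (-2*(-10/(-17 + 32)))*(25*2) = -2/((½)*(-⅕)*15)*50 = -2/(-3/2)*50 = -2*(-⅔)*50 = (4/3)*50 = 200/3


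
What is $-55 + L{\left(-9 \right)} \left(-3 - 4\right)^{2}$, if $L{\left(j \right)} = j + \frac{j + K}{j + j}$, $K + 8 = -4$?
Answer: $- \frac{2633}{6} \approx -438.83$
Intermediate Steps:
$K = -12$ ($K = -8 - 4 = -12$)
$L{\left(j \right)} = j + \frac{-12 + j}{2 j}$ ($L{\left(j \right)} = j + \frac{j - 12}{j + j} = j + \frac{-12 + j}{2 j}$)
$-55 + L{\left(-9 \right)} \left(-3 - 4\right)^{2} = -55 + \left(\frac{1}{2} - 9 - \frac{6}{-9}\right) \left(-3 - 4\right)^{2} = -55 + \left(\frac{1}{2} - 9 - - \frac{2}{3}\right) \left(-7\right)^{2} = -55 + \left(\frac{1}{2} - 9 + \frac{2}{3}\right) 49 = -55 - \frac{2303}{6} = - \frac{2633}{6}$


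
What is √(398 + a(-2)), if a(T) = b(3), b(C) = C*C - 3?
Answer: 2*√101 ≈ 20.100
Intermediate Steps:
b(C) = -3 + C² (b(C) = C² - 3 = -3 + C²)
a(T) = 6 (a(T) = -3 + 3² = -3 + 9 = 6)
√(398 + a(-2)) = √(398 + 6) = √404 = 2*√101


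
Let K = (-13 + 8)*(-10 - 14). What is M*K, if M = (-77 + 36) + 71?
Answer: 3600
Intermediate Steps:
M = 30 (M = -41 + 71 = 30)
K = 120 (K = -5*(-24) = 120)
M*K = 30*120 = 3600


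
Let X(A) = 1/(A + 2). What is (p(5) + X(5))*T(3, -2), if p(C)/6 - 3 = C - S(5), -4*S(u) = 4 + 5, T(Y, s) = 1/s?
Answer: -863/28 ≈ -30.821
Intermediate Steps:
X(A) = 1/(2 + A)
S(u) = -9/4 (S(u) = -(4 + 5)/4 = -¼*9 = -9/4)
p(C) = 63/2 + 6*C (p(C) = 18 + 6*(C - 1*(-9/4)) = 18 + 6*(C + 9/4) = 18 + 6*(9/4 + C) = 18 + (27/2 + 6*C) = 63/2 + 6*C)
(p(5) + X(5))*T(3, -2) = ((63/2 + 6*5) + 1/(2 + 5))/(-2) = ((63/2 + 30) + 1/7)*(-½) = (123/2 + ⅐)*(-½) = (863/14)*(-½) = -863/28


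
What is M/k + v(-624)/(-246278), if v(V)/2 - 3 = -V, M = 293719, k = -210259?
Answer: -1910531386/1362688579 ≈ -1.4020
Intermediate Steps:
v(V) = 6 - 2*V (v(V) = 6 + 2*(-V) = 6 - 2*V)
M/k + v(-624)/(-246278) = 293719/(-210259) + (6 - 2*(-624))/(-246278) = 293719*(-1/210259) + (6 + 1248)*(-1/246278) = -293719/210259 + 1254*(-1/246278) = -293719/210259 - 33/6481 = -1910531386/1362688579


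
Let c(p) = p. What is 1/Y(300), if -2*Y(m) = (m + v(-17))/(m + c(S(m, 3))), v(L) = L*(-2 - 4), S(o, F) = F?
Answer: -101/67 ≈ -1.5075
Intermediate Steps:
v(L) = -6*L (v(L) = L*(-6) = -6*L)
Y(m) = -(102 + m)/(2*(3 + m)) (Y(m) = -(m - 6*(-17))/(2*(m + 3)) = -(m + 102)/(2*(3 + m)) = -(102 + m)/(2*(3 + m)))
1/Y(300) = 1/((-102 - 1*300)/(2*(3 + 300))) = 1/((1/2)*(-102 - 300)/303) = 1/((1/2)*(1/303)*(-402)) = 1/(-67/101) = -101/67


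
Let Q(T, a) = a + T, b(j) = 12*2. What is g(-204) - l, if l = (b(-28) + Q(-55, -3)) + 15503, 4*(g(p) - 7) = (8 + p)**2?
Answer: -5858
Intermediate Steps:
b(j) = 24
Q(T, a) = T + a
g(p) = 7 + (8 + p)**2/4
l = 15469 (l = (24 + (-55 - 3)) + 15503 = (24 - 58) + 15503 = -34 + 15503 = 15469)
g(-204) - l = (7 + (8 - 204)**2/4) - 1*15469 = (7 + (1/4)*(-196)**2) - 15469 = (7 + (1/4)*38416) - 15469 = (7 + 9604) - 15469 = 9611 - 15469 = -5858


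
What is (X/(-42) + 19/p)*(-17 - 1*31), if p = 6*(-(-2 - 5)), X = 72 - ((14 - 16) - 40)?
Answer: 760/7 ≈ 108.57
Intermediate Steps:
X = 114 (X = 72 - (-2 - 40) = 72 - 1*(-42) = 72 + 42 = 114)
p = 42 (p = 6*(-1*(-7)) = 6*7 = 42)
(X/(-42) + 19/p)*(-17 - 1*31) = (114/(-42) + 19/42)*(-17 - 1*31) = (114*(-1/42) + 19*(1/42))*(-17 - 31) = (-19/7 + 19/42)*(-48) = -95/42*(-48) = 760/7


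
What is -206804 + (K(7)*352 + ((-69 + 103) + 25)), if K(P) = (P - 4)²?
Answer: -203577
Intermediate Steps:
K(P) = (-4 + P)²
-206804 + (K(7)*352 + ((-69 + 103) + 25)) = -206804 + ((-4 + 7)²*352 + ((-69 + 103) + 25)) = -206804 + (3²*352 + (34 + 25)) = -206804 + (9*352 + 59) = -206804 + (3168 + 59) = -206804 + 3227 = -203577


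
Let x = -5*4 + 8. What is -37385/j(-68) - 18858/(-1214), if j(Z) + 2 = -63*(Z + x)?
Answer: 24810607/3058066 ≈ 8.1132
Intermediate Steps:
x = -12 (x = -20 + 8 = -12)
j(Z) = 754 - 63*Z (j(Z) = -2 - 63*(Z - 12) = -2 - 63*(-12 + Z) = -2 + (756 - 63*Z) = 754 - 63*Z)
-37385/j(-68) - 18858/(-1214) = -37385/(754 - 63*(-68)) - 18858/(-1214) = -37385/(754 + 4284) - 18858*(-1/1214) = -37385/5038 + 9429/607 = 24810607/3058066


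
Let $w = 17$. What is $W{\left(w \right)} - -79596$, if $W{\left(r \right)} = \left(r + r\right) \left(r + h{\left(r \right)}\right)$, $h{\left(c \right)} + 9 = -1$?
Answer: $79834$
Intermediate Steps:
$h{\left(c \right)} = -10$ ($h{\left(c \right)} = -9 - 1 = -10$)
$W{\left(r \right)} = 2 r \left(-10 + r\right)$ ($W{\left(r \right)} = \left(r + r\right) \left(r - 10\right) = 2 r \left(-10 + r\right)$)
$W{\left(w \right)} - -79596 = 2 \cdot 17 \left(-10 + 17\right) - -79596 = 2 \cdot 17 \cdot 7 + 79596 = 238 + 79596 = 79834$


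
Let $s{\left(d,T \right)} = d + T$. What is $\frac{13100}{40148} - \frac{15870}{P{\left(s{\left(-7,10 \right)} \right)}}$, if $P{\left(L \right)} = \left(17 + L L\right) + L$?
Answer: $- \frac{159192215}{291073} \approx -546.92$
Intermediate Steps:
$s{\left(d,T \right)} = T + d$
$P{\left(L \right)} = 17 + L + L^{2}$ ($P{\left(L \right)} = \left(17 + L^{2}\right) + L = 17 + L + L^{2}$)
$\frac{13100}{40148} - \frac{15870}{P{\left(s{\left(-7,10 \right)} \right)}} = \frac{13100}{40148} - \frac{15870}{17 + \left(10 - 7\right) + \left(10 - 7\right)^{2}} = 13100 \cdot \frac{1}{40148} - \frac{15870}{17 + 3 + 3^{2}} = \frac{3275}{10037} - \frac{15870}{17 + 3 + 9} = \frac{3275}{10037} - \frac{15870}{29} = - \frac{159192215}{291073}$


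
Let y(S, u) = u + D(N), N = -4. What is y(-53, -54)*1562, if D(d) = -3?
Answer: -89034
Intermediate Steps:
y(S, u) = -3 + u (y(S, u) = u - 3 = -3 + u)
y(-53, -54)*1562 = (-3 - 54)*1562 = -57*1562 = -89034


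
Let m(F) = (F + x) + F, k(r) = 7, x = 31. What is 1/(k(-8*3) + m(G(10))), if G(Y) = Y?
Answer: 1/58 ≈ 0.017241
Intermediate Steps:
m(F) = 31 + 2*F (m(F) = (F + 31) + F = (31 + F) + F = 31 + 2*F)
1/(k(-8*3) + m(G(10))) = 1/(7 + (31 + 2*10)) = 1/(7 + (31 + 20)) = 1/(7 + 51) = 1/58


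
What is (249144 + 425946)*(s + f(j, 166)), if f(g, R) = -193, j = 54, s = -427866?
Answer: -288978350310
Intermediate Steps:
(249144 + 425946)*(s + f(j, 166)) = (249144 + 425946)*(-427866 - 193) = 675090*(-428059) = -288978350310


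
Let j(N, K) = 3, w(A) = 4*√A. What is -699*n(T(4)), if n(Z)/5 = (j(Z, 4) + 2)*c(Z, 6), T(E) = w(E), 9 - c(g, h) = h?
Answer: -52425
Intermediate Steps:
c(g, h) = 9 - h
T(E) = 4*√E
n(Z) = 75 (n(Z) = 5*((3 + 2)*(9 - 1*6)) = 5*(5*(9 - 6)) = 5*(5*3) = 5*15 = 75)
-699*n(T(4)) = -699*75 = -52425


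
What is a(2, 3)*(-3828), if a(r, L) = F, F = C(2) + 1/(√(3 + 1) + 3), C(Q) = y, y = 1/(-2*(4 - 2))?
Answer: 957/5 ≈ 191.40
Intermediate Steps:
y = -¼ (y = 1/(-2*2) = 1/(-4) = -¼ ≈ -0.25000)
C(Q) = -¼
F = -1/20 (F = -¼ + 1/(√(3 + 1) + 3) = -¼ + 1/(√4 + 3) = -¼ + 1/(2 + 3) = -¼ + 1/5 = -¼ + ⅕ = -1/20 ≈ -0.050000)
a(r, L) = -1/20
a(2, 3)*(-3828) = -1/20*(-3828) = 957/5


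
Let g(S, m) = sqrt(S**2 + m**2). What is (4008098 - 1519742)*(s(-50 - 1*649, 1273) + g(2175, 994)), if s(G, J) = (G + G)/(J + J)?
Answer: -1739360844/1273 + 2488356*sqrt(5718661) ≈ 5.9492e+9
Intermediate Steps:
s(G, J) = G/J (s(G, J) = (2*G)/((2*J)) = (2*G)*(1/(2*J)) = G/J)
(4008098 - 1519742)*(s(-50 - 1*649, 1273) + g(2175, 994)) = (4008098 - 1519742)*((-50 - 1*649)/1273 + sqrt(2175**2 + 994**2)) = 2488356*((-50 - 649)*(1/1273) + sqrt(4730625 + 988036)) = 2488356*(-699*1/1273 + sqrt(5718661)) = 2488356*(-699/1273 + sqrt(5718661)) = -1739360844/1273 + 2488356*sqrt(5718661)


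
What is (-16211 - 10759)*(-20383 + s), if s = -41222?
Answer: 1661486850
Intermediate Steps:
(-16211 - 10759)*(-20383 + s) = (-16211 - 10759)*(-20383 - 41222) = -26970*(-61605) = 1661486850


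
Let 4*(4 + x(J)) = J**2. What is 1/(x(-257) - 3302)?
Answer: 4/52825 ≈ 7.5722e-5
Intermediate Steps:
x(J) = -4 + J**2/4
1/(x(-257) - 3302) = 1/((-4 + (1/4)*(-257)**2) - 3302) = 1/((-4 + (1/4)*66049) - 3302) = 1/((-4 + 66049/4) - 3302) = 1/(66033/4 - 3302) = 1/(52825/4) = 4/52825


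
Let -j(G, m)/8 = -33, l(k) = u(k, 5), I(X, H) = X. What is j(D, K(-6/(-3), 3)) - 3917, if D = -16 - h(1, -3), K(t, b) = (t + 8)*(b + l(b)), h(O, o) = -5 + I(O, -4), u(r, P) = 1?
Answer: -3653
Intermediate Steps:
h(O, o) = -5 + O
l(k) = 1
K(t, b) = (1 + b)*(8 + t) (K(t, b) = (t + 8)*(b + 1) = (8 + t)*(1 + b) = (1 + b)*(8 + t))
D = -12 (D = -16 - (-5 + 1) = -16 - 1*(-4) = -16 + 4 = -12)
j(G, m) = 264 (j(G, m) = -8*(-33) = 264)
j(D, K(-6/(-3), 3)) - 3917 = 264 - 3917 = -3653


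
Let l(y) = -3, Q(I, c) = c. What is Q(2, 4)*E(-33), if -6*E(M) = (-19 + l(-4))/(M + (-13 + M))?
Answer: -44/237 ≈ -0.18565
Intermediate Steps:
E(M) = 11/(3*(-13 + 2*M)) (E(M) = -(-19 - 3)/(6*(M + (-13 + M))) = -(-11)/(3*(-13 + 2*M)) = 11/(3*(-13 + 2*M)))
Q(2, 4)*E(-33) = 4*(11/(3*(-13 + 2*(-33)))) = 4*(11/(3*(-13 - 66))) = 4*((11/3)/(-79)) = 4*((11/3)*(-1/79)) = 4*(-11/237) = -44/237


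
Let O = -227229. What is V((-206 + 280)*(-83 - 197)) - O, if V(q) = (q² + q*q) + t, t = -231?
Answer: 858863798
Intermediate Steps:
V(q) = -231 + 2*q² (V(q) = (q² + q*q) - 231 = (q² + q²) - 231 = 2*q² - 231 = -231 + 2*q²)
V((-206 + 280)*(-83 - 197)) - O = (-231 + 2*((-206 + 280)*(-83 - 197))²) - 1*(-227229) = (-231 + 2*(74*(-280))²) + 227229 = (-231 + 2*(-20720)²) + 227229 = (-231 + 2*429318400) + 227229 = (-231 + 858636800) + 227229 = 858636569 + 227229 = 858863798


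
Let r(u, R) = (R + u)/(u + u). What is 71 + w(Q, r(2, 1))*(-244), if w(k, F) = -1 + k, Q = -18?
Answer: 4707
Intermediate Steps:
r(u, R) = (R + u)/(2*u) (r(u, R) = (R + u)/((2*u)) = (R + u)*(1/(2*u)) = (R + u)/(2*u))
71 + w(Q, r(2, 1))*(-244) = 71 + (-1 - 18)*(-244) = 71 - 19*(-244) = 71 + 4636 = 4707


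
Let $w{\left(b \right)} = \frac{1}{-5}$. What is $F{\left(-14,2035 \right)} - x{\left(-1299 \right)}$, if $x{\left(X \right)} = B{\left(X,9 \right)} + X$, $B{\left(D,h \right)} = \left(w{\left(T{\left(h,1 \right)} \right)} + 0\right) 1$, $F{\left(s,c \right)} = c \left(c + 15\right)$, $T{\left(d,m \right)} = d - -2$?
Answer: $\frac{20865246}{5} \approx 4.173 \cdot 10^{6}$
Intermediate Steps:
$T{\left(d,m \right)} = 2 + d$ ($T{\left(d,m \right)} = d + 2 = 2 + d$)
$F{\left(s,c \right)} = c \left(15 + c\right)$
$w{\left(b \right)} = - \frac{1}{5}$
$B{\left(D,h \right)} = - \frac{1}{5}$ ($B{\left(D,h \right)} = \left(- \frac{1}{5} + 0\right) 1 = \left(- \frac{1}{5}\right) 1 = - \frac{1}{5}$)
$x{\left(X \right)} = - \frac{1}{5} + X$
$F{\left(-14,2035 \right)} - x{\left(-1299 \right)} = 2035 \left(15 + 2035\right) - \left(- \frac{1}{5} - 1299\right) = 2035 \cdot 2050 - - \frac{6496}{5} = 4171750 + \frac{6496}{5} = \frac{20865246}{5}$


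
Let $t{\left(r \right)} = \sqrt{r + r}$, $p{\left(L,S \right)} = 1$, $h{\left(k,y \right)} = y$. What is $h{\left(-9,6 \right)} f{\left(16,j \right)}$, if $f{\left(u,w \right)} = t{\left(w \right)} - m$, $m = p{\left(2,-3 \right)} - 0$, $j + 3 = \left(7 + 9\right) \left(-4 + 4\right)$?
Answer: $-6 + 6 i \sqrt{6} \approx -6.0 + 14.697 i$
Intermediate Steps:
$j = -3$ ($j = -3 + \left(7 + 9\right) \left(-4 + 4\right) = -3 + 16 \cdot 0 = -3 + 0 = -3$)
$t{\left(r \right)} = \sqrt{2} \sqrt{r}$ ($t{\left(r \right)} = \sqrt{2 r} = \sqrt{2} \sqrt{r}$)
$m = 1$ ($m = 1 - 0 = 1 + 0 = 1$)
$f{\left(u,w \right)} = -1 + \sqrt{2} \sqrt{w}$ ($f{\left(u,w \right)} = \sqrt{2} \sqrt{w} - 1 = -1 + \sqrt{2} \sqrt{w}$)
$h{\left(-9,6 \right)} f{\left(16,j \right)} = 6 \left(-1 + \sqrt{2} \sqrt{-3}\right) = 6 \left(-1 + \sqrt{2} i \sqrt{3}\right) = 6 \left(-1 + i \sqrt{6}\right) = -6 + 6 i \sqrt{6}$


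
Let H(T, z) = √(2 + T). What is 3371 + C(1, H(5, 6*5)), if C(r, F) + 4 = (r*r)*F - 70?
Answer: 3297 + √7 ≈ 3299.6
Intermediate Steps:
C(r, F) = -74 + F*r² (C(r, F) = -4 + ((r*r)*F - 70) = -4 + (r²*F - 70) = -4 + (F*r² - 70) = -4 + (-70 + F*r²) = -74 + F*r²)
3371 + C(1, H(5, 6*5)) = 3371 + (-74 + √(2 + 5)*1²) = 3371 + (-74 + √7*1) = 3371 + (-74 + √7) = 3297 + √7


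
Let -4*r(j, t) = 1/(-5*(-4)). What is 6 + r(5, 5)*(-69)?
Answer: 549/80 ≈ 6.8625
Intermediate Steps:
r(j, t) = -1/80 (r(j, t) = -1/(4*((-5*(-4)))) = -1/4/20 = -1/4*1/20 = -1/80)
6 + r(5, 5)*(-69) = 6 - 1/80*(-69) = 6 + 69/80 = 549/80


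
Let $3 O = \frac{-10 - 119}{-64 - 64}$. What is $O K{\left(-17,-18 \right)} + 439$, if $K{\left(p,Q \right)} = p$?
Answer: $\frac{55461}{128} \approx 433.29$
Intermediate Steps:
$O = \frac{43}{128}$ ($O = \frac{\left(-10 - 119\right) \frac{1}{-64 - 64}}{3} = \frac{\left(-129\right) \frac{1}{-128}}{3} = \frac{\left(-129\right) \left(- \frac{1}{128}\right)}{3} = \frac{1}{3} \cdot \frac{129}{128} = \frac{43}{128} \approx 0.33594$)
$O K{\left(-17,-18 \right)} + 439 = \frac{43}{128} \left(-17\right) + 439 = - \frac{731}{128} + 439 = \frac{55461}{128}$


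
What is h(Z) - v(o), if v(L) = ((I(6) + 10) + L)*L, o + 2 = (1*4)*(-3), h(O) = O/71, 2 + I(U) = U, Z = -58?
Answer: -58/71 ≈ -0.81690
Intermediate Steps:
I(U) = -2 + U
h(O) = O/71 (h(O) = O*(1/71) = O/71)
o = -14 (o = -2 + (1*4)*(-3) = -2 + 4*(-3) = -2 - 12 = -14)
v(L) = L*(14 + L) (v(L) = (((-2 + 6) + 10) + L)*L = ((4 + 10) + L)*L = (14 + L)*L = L*(14 + L))
h(Z) - v(o) = (1/71)*(-58) - (-14)*(14 - 14) = -58/71 - (-14)*0 = -58/71 - 1*0 = -58/71 + 0 = -58/71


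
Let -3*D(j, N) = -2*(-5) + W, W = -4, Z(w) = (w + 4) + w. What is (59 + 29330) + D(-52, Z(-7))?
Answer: 29387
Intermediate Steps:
Z(w) = 4 + 2*w (Z(w) = (4 + w) + w = 4 + 2*w)
D(j, N) = -2 (D(j, N) = -(-2*(-5) - 4)/3 = -(10 - 4)/3 = -1/3*6 = -2)
(59 + 29330) + D(-52, Z(-7)) = (59 + 29330) - 2 = 29389 - 2 = 29387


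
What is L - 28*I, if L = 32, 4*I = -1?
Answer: 39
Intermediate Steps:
I = -¼ (I = (¼)*(-1) = -¼ ≈ -0.25000)
L - 28*I = 32 - 28*(-¼) = 32 + 7 = 39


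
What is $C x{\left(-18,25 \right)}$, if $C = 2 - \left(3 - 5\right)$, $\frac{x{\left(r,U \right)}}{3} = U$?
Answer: $300$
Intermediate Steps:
$x{\left(r,U \right)} = 3 U$
$C = 4$ ($C = 2 - -2 = 2 + 2 = 4$)
$C x{\left(-18,25 \right)} = 4 \cdot 3 \cdot 25 = 4 \cdot 75 = 300$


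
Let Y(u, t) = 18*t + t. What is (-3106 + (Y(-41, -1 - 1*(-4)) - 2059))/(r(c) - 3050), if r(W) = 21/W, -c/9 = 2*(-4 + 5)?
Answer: 30648/18307 ≈ 1.6741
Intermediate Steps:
c = -18 (c = -18*(-4 + 5) = -18 ≈ -18.000)
Y(u, t) = 19*t
(-3106 + (Y(-41, -1 - 1*(-4)) - 2059))/(r(c) - 3050) = (-3106 + (19*(-1 - 1*(-4)) - 2059))/(21/(-18) - 3050) = (-3106 + (19*(-1 + 4) - 2059))/(21*(-1/18) - 3050) = (-3106 + (19*3 - 2059))/(-7/6 - 3050) = (-3106 + (57 - 2059))/(-18307/6) = (-3106 - 2002)*(-6/18307) = -5108*(-6/18307) = 30648/18307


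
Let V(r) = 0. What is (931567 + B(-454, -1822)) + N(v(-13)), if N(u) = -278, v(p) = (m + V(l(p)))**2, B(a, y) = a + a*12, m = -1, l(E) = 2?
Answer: 925387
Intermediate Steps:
B(a, y) = 13*a (B(a, y) = a + 12*a = 13*a)
v(p) = 1 (v(p) = (-1 + 0)**2 = (-1)**2 = 1)
(931567 + B(-454, -1822)) + N(v(-13)) = (931567 + 13*(-454)) - 278 = (931567 - 5902) - 278 = 925665 - 278 = 925387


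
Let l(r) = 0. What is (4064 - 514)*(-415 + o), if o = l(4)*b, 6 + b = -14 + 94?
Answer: -1473250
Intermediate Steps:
b = 74 (b = -6 + (-14 + 94) = -6 + 80 = 74)
o = 0 (o = 0*74 = 0)
(4064 - 514)*(-415 + o) = (4064 - 514)*(-415 + 0) = 3550*(-415) = -1473250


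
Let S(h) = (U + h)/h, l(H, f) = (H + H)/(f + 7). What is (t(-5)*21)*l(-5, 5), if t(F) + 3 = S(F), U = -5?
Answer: 35/2 ≈ 17.500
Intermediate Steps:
l(H, f) = 2*H/(7 + f) (l(H, f) = (2*H)/(7 + f) = 2*H/(7 + f))
S(h) = (-5 + h)/h
t(F) = -3 + (-5 + F)/F
(t(-5)*21)*l(-5, 5) = ((-2 - 5/(-5))*21)*(2*(-5)/(7 + 5)) = ((-2 - 5*(-⅕))*21)*(2*(-5)/12) = ((-2 + 1)*21)*(2*(-5)*(1/12)) = -1*21*(-⅚) = -21*(-⅚) = 35/2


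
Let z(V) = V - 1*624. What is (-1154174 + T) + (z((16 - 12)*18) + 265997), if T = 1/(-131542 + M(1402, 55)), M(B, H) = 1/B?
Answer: -163901075658109/184421883 ≈ -8.8873e+5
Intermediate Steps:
z(V) = -624 + V (z(V) = V - 624 = -624 + V)
T = -1402/184421883 (T = 1/(-131542 + 1/1402) = 1/(-184421883/1402) = -1402/184421883 ≈ -7.6021e-6)
(-1154174 + T) + (z((16 - 12)*18) + 265997) = (-1154174 - 1402/184421883) + ((-624 + (16 - 12)*18) + 265997) = -212854942391044/184421883 + ((-624 + 4*18) + 265997) = -212854942391044/184421883 + ((-624 + 72) + 265997) = -212854942391044/184421883 + (-552 + 265997) = -212854942391044/184421883 + 265445 = -163901075658109/184421883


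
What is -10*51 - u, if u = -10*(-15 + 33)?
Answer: -330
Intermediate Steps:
u = -180 (u = -10*18 = -180)
-10*51 - u = -10*51 - 1*(-180) = -510 + 180 = -330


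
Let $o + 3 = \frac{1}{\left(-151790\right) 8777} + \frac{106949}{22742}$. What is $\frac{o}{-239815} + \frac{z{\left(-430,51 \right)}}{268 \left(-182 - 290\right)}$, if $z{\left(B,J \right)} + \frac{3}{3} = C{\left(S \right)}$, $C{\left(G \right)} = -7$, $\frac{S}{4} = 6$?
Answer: $\frac{24068110410495893}{428692879589065788100} \approx 5.6143 \cdot 10^{-5}$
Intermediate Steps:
$S = 24$ ($S = 4 \cdot 6 = 24$)
$z{\left(B,J \right)} = -8$ ($z{\left(B,J \right)} = -1 - 7 = -8$)
$o = \frac{12897284024337}{7574568948965}$ ($o = -3 + \left(\frac{1}{\left(-151790\right) 8777} + \frac{106949}{22742}\right) = -3 + \left(\left(- \frac{1}{151790}\right) \frac{1}{8777} + 106949 \cdot \frac{1}{22742}\right) = -3 + \left(- \frac{1}{1332260830} + \frac{106949}{22742}\right) = -3 + \frac{35620990871232}{7574568948965} = \frac{12897284024337}{7574568948965} \approx 1.7027$)
$\frac{o}{-239815} + \frac{z{\left(-430,51 \right)}}{268 \left(-182 - 290\right)} = \frac{12897284024337}{7574568948965 \left(-239815\right)} - \frac{8}{268 \left(-182 - 290\right)} = \frac{12897284024337}{7574568948965} \left(- \frac{1}{239815}\right) - \frac{8}{268 \left(-472\right)} = - \frac{12897284024337}{1816495252496041475} - \frac{8}{-126496} = - \frac{12897284024337}{1816495252496041475} - - \frac{1}{15812} = - \frac{12897284024337}{1816495252496041475} + \frac{1}{15812} = \frac{24068110410495893}{428692879589065788100}$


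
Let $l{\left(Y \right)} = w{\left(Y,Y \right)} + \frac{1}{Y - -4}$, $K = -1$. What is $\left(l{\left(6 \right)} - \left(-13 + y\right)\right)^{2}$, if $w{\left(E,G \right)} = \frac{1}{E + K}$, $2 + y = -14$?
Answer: $\frac{85849}{100} \approx 858.49$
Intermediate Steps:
$y = -16$ ($y = -2 - 14 = -16$)
$w{\left(E,G \right)} = \frac{1}{-1 + E}$ ($w{\left(E,G \right)} = \frac{1}{E - 1} = \frac{1}{-1 + E}$)
$l{\left(Y \right)} = \frac{1}{-1 + Y} + \frac{1}{4 + Y}$ ($l{\left(Y \right)} = \frac{1}{-1 + Y} + \frac{1}{Y - -4} = \frac{1}{-1 + Y} + \frac{1}{Y + 4} = \frac{1}{-1 + Y} + \frac{1}{4 + Y}$)
$\left(l{\left(6 \right)} - \left(-13 + y\right)\right)^{2} = \left(\frac{3 + 2 \cdot 6}{\left(-1 + 6\right) \left(4 + 6\right)} + \left(13 - -16\right)\right)^{2} = \left(\frac{3 + 12}{5 \cdot 10} + \left(13 + 16\right)\right)^{2} = \left(\frac{1}{5} \cdot \frac{1}{10} \cdot 15 + 29\right)^{2} = \left(\frac{3}{10} + 29\right)^{2} = \left(\frac{293}{10}\right)^{2} = \frac{85849}{100}$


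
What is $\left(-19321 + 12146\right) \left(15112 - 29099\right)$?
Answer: $100356725$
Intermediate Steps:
$\left(-19321 + 12146\right) \left(15112 - 29099\right) = \left(-7175\right) \left(-13987\right) = 100356725$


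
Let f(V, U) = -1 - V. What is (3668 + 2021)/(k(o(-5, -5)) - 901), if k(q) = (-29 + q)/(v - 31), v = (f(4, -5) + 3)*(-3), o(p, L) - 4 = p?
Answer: -28445/4499 ≈ -6.3225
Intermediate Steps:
o(p, L) = 4 + p
v = 6 (v = ((-1 - 1*4) + 3)*(-3) = ((-1 - 4) + 3)*(-3) = (-5 + 3)*(-3) = -2*(-3) = 6)
k(q) = 29/25 - q/25 (k(q) = (-29 + q)/(6 - 31) = (-29 + q)/(-25) = (-29 + q)*(-1/25) = 29/25 - q/25)
(3668 + 2021)/(k(o(-5, -5)) - 901) = (3668 + 2021)/((29/25 - (4 - 5)/25) - 901) = 5689/((29/25 - 1/25*(-1)) - 901) = 5689/((29/25 + 1/25) - 901) = 5689/(6/5 - 901) = 5689/(-4499/5) = 5689*(-5/4499) = -28445/4499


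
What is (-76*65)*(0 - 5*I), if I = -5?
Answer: -123500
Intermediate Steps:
(-76*65)*(0 - 5*I) = (-76*65)*(0 - 5*(-5)) = -4940*(0 + 25) = -4940*25 = -123500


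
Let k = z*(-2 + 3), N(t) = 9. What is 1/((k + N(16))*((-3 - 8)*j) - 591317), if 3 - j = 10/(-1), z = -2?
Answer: -1/592318 ≈ -1.6883e-6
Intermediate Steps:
j = 13 (j = 3 - 10/(-1) = 3 - 10*(-1) = 3 - 1*(-10) = 3 + 10 = 13)
k = -2 (k = -2*(-2 + 3) = -2*1 = -2)
1/((k + N(16))*((-3 - 8)*j) - 591317) = 1/((-2 + 9)*((-3 - 8)*13) - 591317) = 1/(7*(-11*13) - 591317) = 1/(7*(-143) - 591317) = 1/(-1001 - 591317) = 1/(-592318) = -1/592318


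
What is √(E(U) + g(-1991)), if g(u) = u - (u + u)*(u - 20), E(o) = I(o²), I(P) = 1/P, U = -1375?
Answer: 8*I*√236617420166/1375 ≈ 2830.2*I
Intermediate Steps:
E(o) = o⁻² (E(o) = 1/(o²) = o⁻²)
g(u) = u - 2*u*(-20 + u)
√(E(U) + g(-1991)) = √((-1375)⁻² - 1991*(41 - 2*(-1991))) = √(1/1890625 - 1991*(41 + 3982)) = √(1/1890625 - 1991*4023) = √(1/1890625 - 8009793) = √(-15143514890624/1890625) = 8*I*√236617420166/1375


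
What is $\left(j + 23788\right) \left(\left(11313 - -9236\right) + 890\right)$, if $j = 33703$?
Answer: $1232549549$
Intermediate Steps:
$\left(j + 23788\right) \left(\left(11313 - -9236\right) + 890\right) = \left(33703 + 23788\right) \left(\left(11313 - -9236\right) + 890\right) = 57491 \left(\left(11313 + 9236\right) + 890\right) = 57491 \left(20549 + 890\right) = 57491 \cdot 21439 = 1232549549$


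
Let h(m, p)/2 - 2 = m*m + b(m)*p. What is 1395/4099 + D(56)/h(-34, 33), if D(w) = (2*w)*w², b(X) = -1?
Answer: 721419359/4611375 ≈ 156.44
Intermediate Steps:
D(w) = 2*w³
h(m, p) = 4 - 2*p + 2*m² (h(m, p) = 4 + 2*(m*m - p) = 4 + 2*(m² - p) = 4 + (-2*p + 2*m²) = 4 - 2*p + 2*m²)
1395/4099 + D(56)/h(-34, 33) = 1395/4099 + (2*56³)/(4 - 2*33 + 2*(-34)²) = 1395*(1/4099) + (2*175616)/(4 - 66 + 2*1156) = 1395/4099 + 351232/(4 - 66 + 2312) = 1395/4099 + 351232/2250 = 1395/4099 + 351232*(1/2250) = 1395/4099 + 175616/1125 = 721419359/4611375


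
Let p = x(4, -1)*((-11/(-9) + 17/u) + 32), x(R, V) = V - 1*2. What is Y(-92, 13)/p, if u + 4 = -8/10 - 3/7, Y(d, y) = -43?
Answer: 7869/16454 ≈ 0.47824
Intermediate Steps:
u = -183/35 (u = -4 + (-8/10 - 3/7) = -4 + (-8*1/10 - 3*1/7) = -4 + (-4/5 - 3/7) = -4 - 43/35 = -183/35 ≈ -5.2286)
x(R, V) = -2 + V (x(R, V) = V - 2 = -2 + V)
p = -16454/183 (p = (-2 - 1)*((-11/(-9) + 17/(-183/35)) + 32) = -3*((-11*(-1/9) + 17*(-35/183)) + 32) = -3*((11/9 - 595/183) + 32) = -3*(-1114/549 + 32) = -3*16454/549 = -16454/183 ≈ -89.913)
Y(-92, 13)/p = -43/(-16454/183) = -43*(-183/16454) = 7869/16454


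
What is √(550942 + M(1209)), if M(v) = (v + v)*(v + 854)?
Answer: 2*√1384819 ≈ 2353.6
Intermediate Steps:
M(v) = 2*v*(854 + v) (M(v) = (2*v)*(854 + v) = 2*v*(854 + v))
√(550942 + M(1209)) = √(550942 + 2*1209*(854 + 1209)) = √(550942 + 2*1209*2063) = √(550942 + 4988334) = √5539276 = 2*√1384819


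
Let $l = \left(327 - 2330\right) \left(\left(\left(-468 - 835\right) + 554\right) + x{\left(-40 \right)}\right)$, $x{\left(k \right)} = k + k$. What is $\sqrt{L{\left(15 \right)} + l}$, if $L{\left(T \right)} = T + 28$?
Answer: $\sqrt{1660530} \approx 1288.6$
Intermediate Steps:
$x{\left(k \right)} = 2 k$
$L{\left(T \right)} = 28 + T$
$l = 1660487$ ($l = \left(327 - 2330\right) \left(\left(\left(-468 - 835\right) + 554\right) + 2 \left(-40\right)\right) = - 2003 \left(\left(-1303 + 554\right) - 80\right) = - 2003 \left(-749 - 80\right) = \left(-2003\right) \left(-829\right) = 1660487$)
$\sqrt{L{\left(15 \right)} + l} = \sqrt{\left(28 + 15\right) + 1660487} = \sqrt{43 + 1660487} = \sqrt{1660530}$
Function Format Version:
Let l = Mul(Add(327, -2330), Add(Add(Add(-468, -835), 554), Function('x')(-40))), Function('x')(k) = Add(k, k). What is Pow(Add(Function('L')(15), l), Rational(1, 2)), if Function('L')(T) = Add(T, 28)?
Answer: Pow(1660530, Rational(1, 2)) ≈ 1288.6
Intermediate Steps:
Function('x')(k) = Mul(2, k)
Function('L')(T) = Add(28, T)
l = 1660487 (l = Mul(Add(327, -2330), Add(Add(Add(-468, -835), 554), Mul(2, -40))) = Mul(-2003, Add(Add(-1303, 554), -80)) = Mul(-2003, Add(-749, -80)) = Mul(-2003, -829) = 1660487)
Pow(Add(Function('L')(15), l), Rational(1, 2)) = Pow(Add(Add(28, 15), 1660487), Rational(1, 2)) = Pow(Add(43, 1660487), Rational(1, 2)) = Pow(1660530, Rational(1, 2))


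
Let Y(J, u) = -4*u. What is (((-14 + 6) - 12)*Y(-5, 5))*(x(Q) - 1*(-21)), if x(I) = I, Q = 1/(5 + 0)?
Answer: 8480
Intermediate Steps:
Q = ⅕ (Q = 1/5 = ⅕ ≈ 0.20000)
(((-14 + 6) - 12)*Y(-5, 5))*(x(Q) - 1*(-21)) = (((-14 + 6) - 12)*(-4*5))*(⅕ - 1*(-21)) = ((-8 - 12)*(-20))*(⅕ + 21) = -20*(-20)*(106/5) = 400*(106/5) = 8480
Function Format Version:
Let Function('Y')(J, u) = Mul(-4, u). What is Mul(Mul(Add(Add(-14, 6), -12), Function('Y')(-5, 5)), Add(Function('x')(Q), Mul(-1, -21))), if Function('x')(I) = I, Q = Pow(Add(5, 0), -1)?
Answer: 8480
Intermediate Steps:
Q = Rational(1, 5) (Q = Pow(5, -1) = Rational(1, 5) ≈ 0.20000)
Mul(Mul(Add(Add(-14, 6), -12), Function('Y')(-5, 5)), Add(Function('x')(Q), Mul(-1, -21))) = Mul(Mul(Add(Add(-14, 6), -12), Mul(-4, 5)), Add(Rational(1, 5), Mul(-1, -21))) = Mul(Mul(Add(-8, -12), -20), Add(Rational(1, 5), 21)) = Mul(Mul(-20, -20), Rational(106, 5)) = Mul(400, Rational(106, 5)) = 8480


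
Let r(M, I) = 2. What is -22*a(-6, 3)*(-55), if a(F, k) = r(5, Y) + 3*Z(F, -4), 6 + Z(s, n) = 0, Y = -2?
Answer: -19360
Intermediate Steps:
Z(s, n) = -6 (Z(s, n) = -6 + 0 = -6)
a(F, k) = -16 (a(F, k) = 2 + 3*(-6) = 2 - 18 = -16)
-22*a(-6, 3)*(-55) = -22*(-16)*(-55) = 352*(-55) = -19360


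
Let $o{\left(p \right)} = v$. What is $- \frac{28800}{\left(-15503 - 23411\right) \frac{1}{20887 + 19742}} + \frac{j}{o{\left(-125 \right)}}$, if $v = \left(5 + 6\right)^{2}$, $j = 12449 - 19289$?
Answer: $\frac{70658883720}{2354297} \approx 30013.0$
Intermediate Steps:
$j = -6840$
$v = 121$ ($v = 11^{2} = 121$)
$o{\left(p \right)} = 121$
$- \frac{28800}{\left(-15503 - 23411\right) \frac{1}{20887 + 19742}} + \frac{j}{o{\left(-125 \right)}} = - \frac{28800}{\left(-15503 - 23411\right) \frac{1}{20887 + 19742}} - \frac{6840}{121} = - \frac{28800}{\left(-38914\right) \frac{1}{40629}} - \frac{6840}{121} = - \frac{28800}{- \frac{38914}{40629}} - \frac{6840}{121} = \left(-28800\right) \left(- \frac{40629}{38914}\right) - \frac{6840}{121} = \frac{585057600}{19457} - \frac{6840}{121} = \frac{70658883720}{2354297}$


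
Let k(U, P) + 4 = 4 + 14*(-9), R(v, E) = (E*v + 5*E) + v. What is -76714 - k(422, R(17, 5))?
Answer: -76588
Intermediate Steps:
R(v, E) = v + 5*E + E*v (R(v, E) = (5*E + E*v) + v = v + 5*E + E*v)
k(U, P) = -126 (k(U, P) = -4 + (4 + 14*(-9)) = -4 + (4 - 126) = -4 - 122 = -126)
-76714 - k(422, R(17, 5)) = -76714 - 1*(-126) = -76714 + 126 = -76588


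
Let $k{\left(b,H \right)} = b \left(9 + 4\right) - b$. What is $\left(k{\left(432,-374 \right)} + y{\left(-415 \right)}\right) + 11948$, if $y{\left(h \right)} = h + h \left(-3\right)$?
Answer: $17962$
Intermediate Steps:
$y{\left(h \right)} = - 2 h$ ($y{\left(h \right)} = h - 3 h = - 2 h$)
$k{\left(b,H \right)} = 12 b$ ($k{\left(b,H \right)} = b 13 - b = 13 b - b = 12 b$)
$\left(k{\left(432,-374 \right)} + y{\left(-415 \right)}\right) + 11948 = \left(12 \cdot 432 - -830\right) + 11948 = \left(5184 + 830\right) + 11948 = 6014 + 11948 = 17962$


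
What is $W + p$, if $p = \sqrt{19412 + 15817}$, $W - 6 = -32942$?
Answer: $-32936 + \sqrt{35229} \approx -32748.0$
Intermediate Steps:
$W = -32936$ ($W = 6 - 32942 = -32936$)
$p = \sqrt{35229} \approx 187.69$
$W + p = -32936 + \sqrt{35229}$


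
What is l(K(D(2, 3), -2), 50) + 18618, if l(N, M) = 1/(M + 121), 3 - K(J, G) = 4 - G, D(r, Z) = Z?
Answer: 3183679/171 ≈ 18618.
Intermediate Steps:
K(J, G) = -1 + G (K(J, G) = 3 - (4 - G) = 3 + (-4 + G) = -1 + G)
l(N, M) = 1/(121 + M)
l(K(D(2, 3), -2), 50) + 18618 = 1/(121 + 50) + 18618 = 1/171 + 18618 = 3183679/171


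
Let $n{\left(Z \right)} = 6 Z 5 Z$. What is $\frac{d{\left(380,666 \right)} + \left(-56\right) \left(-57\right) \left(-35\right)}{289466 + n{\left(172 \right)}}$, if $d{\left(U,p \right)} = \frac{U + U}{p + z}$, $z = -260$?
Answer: $- \frac{11339390}{119464079} \approx -0.094919$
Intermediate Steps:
$n{\left(Z \right)} = 30 Z^{2}$ ($n{\left(Z \right)} = 30 Z Z = 30 Z^{2}$)
$d{\left(U,p \right)} = \frac{2 U}{-260 + p}$ ($d{\left(U,p \right)} = \frac{U + U}{p - 260} = \frac{2 U}{-260 + p}$)
$\frac{d{\left(380,666 \right)} + \left(-56\right) \left(-57\right) \left(-35\right)}{289466 + n{\left(172 \right)}} = \frac{2 \cdot 380 \frac{1}{-260 + 666} + \left(-56\right) \left(-57\right) \left(-35\right)}{289466 + 30 \cdot 172^{2}} = \frac{2 \cdot 380 \cdot \frac{1}{406} + 3192 \left(-35\right)}{289466 + 30 \cdot 29584} = \frac{2 \cdot 380 \cdot \frac{1}{406} - 111720}{289466 + 887520} = \frac{\frac{380}{203} - 111720}{1176986} = \left(- \frac{22678780}{203}\right) \frac{1}{1176986} = - \frac{11339390}{119464079}$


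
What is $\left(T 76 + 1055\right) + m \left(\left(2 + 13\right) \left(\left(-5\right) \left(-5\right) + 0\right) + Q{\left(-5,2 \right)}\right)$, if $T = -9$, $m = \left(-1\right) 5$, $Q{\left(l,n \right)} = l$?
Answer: $-1479$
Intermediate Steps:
$m = -5$
$\left(T 76 + 1055\right) + m \left(\left(2 + 13\right) \left(\left(-5\right) \left(-5\right) + 0\right) + Q{\left(-5,2 \right)}\right) = \left(\left(-9\right) 76 + 1055\right) - 5 \left(\left(2 + 13\right) \left(\left(-5\right) \left(-5\right) + 0\right) - 5\right) = \left(-684 + 1055\right) - 5 \left(15 \left(25 + 0\right) - 5\right) = 371 - 5 \left(15 \cdot 25 - 5\right) = 371 - 5 \left(375 - 5\right) = 371 - 1850 = -1479$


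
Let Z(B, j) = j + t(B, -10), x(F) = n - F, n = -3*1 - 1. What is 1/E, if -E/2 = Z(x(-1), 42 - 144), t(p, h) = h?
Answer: 1/224 ≈ 0.0044643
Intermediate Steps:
n = -4 (n = -3 - 1 = -4)
x(F) = -4 - F
Z(B, j) = -10 + j (Z(B, j) = j - 10 = -10 + j)
E = 224 (E = -2*(-10 + (42 - 144)) = -2*(-10 - 102) = -2*(-112) = 224)
1/E = 1/224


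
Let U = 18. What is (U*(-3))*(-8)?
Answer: 432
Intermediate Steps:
(U*(-3))*(-8) = (18*(-3))*(-8) = -54*(-8) = 432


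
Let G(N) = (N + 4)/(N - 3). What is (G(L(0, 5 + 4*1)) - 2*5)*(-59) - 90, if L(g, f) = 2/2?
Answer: 1295/2 ≈ 647.50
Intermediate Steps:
L(g, f) = 1 (L(g, f) = 2*(1/2) = 1)
G(N) = (4 + N)/(-3 + N)
(G(L(0, 5 + 4*1)) - 2*5)*(-59) - 90 = ((4 + 1)/(-3 + 1) - 2*5)*(-59) - 90 = (5/(-2) - 2*5)*(-59) - 90 = (-1/2*5 - 10)*(-59) - 90 = (-5/2 - 10)*(-59) - 90 = -25/2*(-59) - 90 = 1475/2 - 90 = 1295/2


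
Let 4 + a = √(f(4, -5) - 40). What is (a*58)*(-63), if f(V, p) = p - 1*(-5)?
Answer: 14616 - 7308*I*√10 ≈ 14616.0 - 23110.0*I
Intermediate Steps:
f(V, p) = 5 + p (f(V, p) = p + 5 = 5 + p)
a = -4 + 2*I*√10 (a = -4 + √((5 - 5) - 40) = -4 + √(0 - 40) = -4 + √(-40) = -4 + 2*I*√10 ≈ -4.0 + 6.3246*I)
(a*58)*(-63) = ((-4 + 2*I*√10)*58)*(-63) = (-232 + 116*I*√10)*(-63) = 14616 - 7308*I*√10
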